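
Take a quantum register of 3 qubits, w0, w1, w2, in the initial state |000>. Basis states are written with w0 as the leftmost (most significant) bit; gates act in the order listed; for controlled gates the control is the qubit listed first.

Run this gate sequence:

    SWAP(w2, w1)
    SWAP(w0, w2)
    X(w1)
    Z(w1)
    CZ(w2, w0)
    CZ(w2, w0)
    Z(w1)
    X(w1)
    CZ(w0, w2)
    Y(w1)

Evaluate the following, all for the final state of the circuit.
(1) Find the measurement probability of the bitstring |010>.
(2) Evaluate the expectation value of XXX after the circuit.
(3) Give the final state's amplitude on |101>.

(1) Outcome |010> occurs with probability 1. Key observation: gates 3-8 undo each other exactly, leaving only the rest of the circuit to track.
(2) The expectation value of XXX is 0.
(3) The amplitude on |101> is 0.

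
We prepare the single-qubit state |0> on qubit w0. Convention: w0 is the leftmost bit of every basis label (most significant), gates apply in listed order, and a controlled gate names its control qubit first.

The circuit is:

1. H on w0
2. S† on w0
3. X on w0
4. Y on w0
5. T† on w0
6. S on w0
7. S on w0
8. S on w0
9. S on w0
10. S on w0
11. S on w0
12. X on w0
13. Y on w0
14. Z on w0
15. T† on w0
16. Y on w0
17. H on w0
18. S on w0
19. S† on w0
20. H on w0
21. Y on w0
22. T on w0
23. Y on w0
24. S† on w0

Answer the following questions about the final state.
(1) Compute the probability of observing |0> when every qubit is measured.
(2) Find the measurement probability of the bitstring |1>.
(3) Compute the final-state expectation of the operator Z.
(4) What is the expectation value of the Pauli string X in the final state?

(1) Outcome |0> occurs with probability 1/2.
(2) Outcome |1> occurs with probability 1/2.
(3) In the final state, Z has expectation 0.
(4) The expectation value of X is -sqrt(2)/2.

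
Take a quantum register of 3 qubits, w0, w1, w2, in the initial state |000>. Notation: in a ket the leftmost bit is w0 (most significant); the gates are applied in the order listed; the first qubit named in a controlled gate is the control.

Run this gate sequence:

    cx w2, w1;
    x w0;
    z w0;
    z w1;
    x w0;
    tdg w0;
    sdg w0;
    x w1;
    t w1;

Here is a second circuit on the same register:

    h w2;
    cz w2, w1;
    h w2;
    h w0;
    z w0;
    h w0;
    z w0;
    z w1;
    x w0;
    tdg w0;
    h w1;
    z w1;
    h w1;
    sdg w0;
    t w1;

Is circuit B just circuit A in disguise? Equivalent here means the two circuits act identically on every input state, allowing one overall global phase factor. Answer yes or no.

No: there is an input state on which the two circuits produce genuinely different outputs (not merely differing by a phase).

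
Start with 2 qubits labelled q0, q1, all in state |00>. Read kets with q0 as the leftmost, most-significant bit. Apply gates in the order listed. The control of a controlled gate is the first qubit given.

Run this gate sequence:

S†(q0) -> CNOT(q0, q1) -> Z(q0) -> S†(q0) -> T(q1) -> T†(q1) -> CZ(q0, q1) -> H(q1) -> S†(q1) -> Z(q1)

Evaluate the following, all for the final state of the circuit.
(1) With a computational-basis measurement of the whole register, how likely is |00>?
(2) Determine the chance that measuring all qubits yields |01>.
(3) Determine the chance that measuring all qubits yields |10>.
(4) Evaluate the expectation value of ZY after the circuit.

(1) The probability of measuring |00> is 1/2.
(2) Outcome |01> occurs with probability 1/2.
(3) A full measurement returns |10> with probability 0.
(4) The observable ZY averages to 1.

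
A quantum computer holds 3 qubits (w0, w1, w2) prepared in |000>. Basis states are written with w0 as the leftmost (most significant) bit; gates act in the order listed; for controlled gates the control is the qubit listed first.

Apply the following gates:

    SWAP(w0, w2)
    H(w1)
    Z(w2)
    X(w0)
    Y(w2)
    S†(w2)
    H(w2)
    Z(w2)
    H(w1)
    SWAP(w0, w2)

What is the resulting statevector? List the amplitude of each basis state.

The final amplitudes are sqrt(2)/2 on |001>, sqrt(2)/2 on |101>, and 0 on every other basis state.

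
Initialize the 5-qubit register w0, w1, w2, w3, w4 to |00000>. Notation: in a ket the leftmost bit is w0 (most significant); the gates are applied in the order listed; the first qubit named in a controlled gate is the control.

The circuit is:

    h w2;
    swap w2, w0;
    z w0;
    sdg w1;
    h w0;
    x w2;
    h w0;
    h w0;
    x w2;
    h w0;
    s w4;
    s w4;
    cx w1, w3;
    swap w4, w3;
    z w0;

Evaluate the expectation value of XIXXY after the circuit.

In the final state, XIXXY has expectation 0. Key observation: the block from step 5 through step 10 cancels to the identity and can be dropped.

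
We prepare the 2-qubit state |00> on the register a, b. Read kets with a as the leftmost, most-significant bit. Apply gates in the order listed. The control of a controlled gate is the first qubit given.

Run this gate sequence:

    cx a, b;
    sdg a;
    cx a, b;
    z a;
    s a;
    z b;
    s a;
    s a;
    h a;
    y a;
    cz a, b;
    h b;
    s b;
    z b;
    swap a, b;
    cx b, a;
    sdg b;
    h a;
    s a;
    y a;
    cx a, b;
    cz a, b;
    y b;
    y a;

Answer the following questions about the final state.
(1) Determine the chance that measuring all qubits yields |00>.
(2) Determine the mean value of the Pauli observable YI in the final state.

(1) A full measurement returns |00> with probability 1/4.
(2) The expectation value of YI is 0.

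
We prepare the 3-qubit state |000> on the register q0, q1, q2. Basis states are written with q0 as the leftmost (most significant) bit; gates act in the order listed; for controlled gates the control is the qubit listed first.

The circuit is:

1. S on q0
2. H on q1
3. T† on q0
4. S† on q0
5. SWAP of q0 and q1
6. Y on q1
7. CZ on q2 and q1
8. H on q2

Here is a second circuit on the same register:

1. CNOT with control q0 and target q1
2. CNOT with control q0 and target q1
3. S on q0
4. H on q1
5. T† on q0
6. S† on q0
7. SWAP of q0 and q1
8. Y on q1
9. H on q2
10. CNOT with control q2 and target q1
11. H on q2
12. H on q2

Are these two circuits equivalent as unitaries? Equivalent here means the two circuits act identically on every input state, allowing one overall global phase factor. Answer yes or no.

No — the two circuits implement different unitaries, even allowing a global phase.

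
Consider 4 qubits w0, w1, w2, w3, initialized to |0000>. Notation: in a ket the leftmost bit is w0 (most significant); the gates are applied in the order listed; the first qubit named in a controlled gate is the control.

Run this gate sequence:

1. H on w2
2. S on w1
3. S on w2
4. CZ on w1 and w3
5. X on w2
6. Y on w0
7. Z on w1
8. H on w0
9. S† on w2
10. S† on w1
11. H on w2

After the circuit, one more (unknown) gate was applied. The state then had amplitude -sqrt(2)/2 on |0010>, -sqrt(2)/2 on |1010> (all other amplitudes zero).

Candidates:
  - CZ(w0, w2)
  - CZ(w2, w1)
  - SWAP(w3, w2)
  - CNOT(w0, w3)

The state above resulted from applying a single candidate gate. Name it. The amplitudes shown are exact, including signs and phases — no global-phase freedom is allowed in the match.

The unique candidate consistent with the amplitudes is CZ(w0, w2).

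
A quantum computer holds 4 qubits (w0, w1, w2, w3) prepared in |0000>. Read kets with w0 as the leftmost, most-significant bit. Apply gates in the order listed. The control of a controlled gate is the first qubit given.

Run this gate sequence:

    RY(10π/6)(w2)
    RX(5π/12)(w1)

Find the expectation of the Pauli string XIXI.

The observable XIXI averages to 0.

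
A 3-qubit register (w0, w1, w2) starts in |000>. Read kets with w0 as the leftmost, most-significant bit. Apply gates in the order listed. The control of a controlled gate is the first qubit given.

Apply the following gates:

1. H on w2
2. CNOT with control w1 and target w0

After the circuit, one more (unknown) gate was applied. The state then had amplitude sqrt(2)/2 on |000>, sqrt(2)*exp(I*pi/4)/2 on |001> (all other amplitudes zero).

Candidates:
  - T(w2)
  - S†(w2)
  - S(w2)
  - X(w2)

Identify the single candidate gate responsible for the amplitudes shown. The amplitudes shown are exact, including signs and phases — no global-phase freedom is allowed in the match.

The applied gate was T(w2).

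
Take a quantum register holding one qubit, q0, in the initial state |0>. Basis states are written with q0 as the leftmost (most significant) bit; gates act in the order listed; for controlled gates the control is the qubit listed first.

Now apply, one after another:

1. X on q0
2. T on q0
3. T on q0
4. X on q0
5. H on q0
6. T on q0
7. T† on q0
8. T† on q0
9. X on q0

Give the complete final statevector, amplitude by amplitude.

After the circuit, the state carries amplitude sqrt(2)*exp(I*pi/4)/2 on |0>, sqrt(2)*I/2 on |1>.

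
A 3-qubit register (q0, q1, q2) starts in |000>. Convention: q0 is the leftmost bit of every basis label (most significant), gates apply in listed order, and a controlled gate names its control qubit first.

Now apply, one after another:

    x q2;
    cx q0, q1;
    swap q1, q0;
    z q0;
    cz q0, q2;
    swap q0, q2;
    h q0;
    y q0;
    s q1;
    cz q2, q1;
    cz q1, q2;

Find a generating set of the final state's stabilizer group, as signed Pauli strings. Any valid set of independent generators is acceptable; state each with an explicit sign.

The stabilizer group can be generated by +XII, +IZI, +IIZ, among other valid generating sets.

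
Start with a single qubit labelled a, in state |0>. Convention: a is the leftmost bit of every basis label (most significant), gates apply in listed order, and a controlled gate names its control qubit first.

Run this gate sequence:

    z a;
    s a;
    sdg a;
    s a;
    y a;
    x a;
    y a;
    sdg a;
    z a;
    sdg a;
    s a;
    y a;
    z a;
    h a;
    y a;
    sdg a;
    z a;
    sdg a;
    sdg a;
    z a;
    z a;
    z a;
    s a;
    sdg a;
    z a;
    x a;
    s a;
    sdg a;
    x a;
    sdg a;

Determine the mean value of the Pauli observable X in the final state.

The expectation value of X is 1.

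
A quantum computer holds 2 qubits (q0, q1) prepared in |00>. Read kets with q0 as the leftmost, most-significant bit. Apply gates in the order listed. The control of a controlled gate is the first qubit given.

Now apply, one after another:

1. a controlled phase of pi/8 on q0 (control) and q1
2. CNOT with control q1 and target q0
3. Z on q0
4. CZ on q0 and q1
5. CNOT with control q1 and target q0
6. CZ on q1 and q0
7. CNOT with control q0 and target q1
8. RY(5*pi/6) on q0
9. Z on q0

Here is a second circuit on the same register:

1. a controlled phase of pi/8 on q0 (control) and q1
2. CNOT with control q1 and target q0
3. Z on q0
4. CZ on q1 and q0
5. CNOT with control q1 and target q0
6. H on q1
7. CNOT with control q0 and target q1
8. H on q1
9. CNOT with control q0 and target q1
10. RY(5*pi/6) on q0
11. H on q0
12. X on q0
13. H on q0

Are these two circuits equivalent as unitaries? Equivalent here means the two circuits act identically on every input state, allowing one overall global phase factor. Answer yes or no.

Yes, they are equivalent — the unitaries differ by at most a global phase.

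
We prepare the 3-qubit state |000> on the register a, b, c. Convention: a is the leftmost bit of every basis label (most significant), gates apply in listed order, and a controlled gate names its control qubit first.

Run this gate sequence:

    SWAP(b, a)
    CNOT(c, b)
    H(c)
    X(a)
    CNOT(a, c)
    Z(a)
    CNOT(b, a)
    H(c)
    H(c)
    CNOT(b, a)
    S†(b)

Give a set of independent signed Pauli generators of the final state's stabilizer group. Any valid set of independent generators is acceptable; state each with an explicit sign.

The stabilizer group can be generated by +IIX, -ZII, +IZI, among other valid generating sets.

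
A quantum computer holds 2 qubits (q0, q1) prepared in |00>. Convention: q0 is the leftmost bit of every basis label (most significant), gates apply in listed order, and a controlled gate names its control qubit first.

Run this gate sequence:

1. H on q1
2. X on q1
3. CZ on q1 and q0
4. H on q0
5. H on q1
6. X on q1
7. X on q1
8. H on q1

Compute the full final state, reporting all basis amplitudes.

The resulting statevector has amplitude 1/2 on |00>, 1/2 on |01>, 1/2 on |10>, 1/2 on |11>.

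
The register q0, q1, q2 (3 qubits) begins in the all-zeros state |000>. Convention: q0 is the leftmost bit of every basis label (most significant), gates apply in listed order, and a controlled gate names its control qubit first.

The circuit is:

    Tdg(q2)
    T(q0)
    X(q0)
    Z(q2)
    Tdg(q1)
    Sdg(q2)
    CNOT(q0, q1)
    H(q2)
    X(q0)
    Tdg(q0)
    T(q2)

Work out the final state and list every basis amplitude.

After the circuit, the state carries amplitude sqrt(2)/2 on |010>, sqrt(2)*exp(I*pi/4)/2 on |011>, and 0 on every other basis state.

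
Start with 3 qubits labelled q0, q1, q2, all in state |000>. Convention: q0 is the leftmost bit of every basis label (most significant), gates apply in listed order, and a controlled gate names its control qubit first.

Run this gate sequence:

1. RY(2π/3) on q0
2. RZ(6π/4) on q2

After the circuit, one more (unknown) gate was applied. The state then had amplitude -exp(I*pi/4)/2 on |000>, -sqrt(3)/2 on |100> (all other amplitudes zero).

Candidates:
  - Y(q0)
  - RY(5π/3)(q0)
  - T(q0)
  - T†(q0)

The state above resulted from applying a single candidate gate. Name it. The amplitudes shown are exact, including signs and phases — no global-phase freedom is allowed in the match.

The applied gate was T†(q0).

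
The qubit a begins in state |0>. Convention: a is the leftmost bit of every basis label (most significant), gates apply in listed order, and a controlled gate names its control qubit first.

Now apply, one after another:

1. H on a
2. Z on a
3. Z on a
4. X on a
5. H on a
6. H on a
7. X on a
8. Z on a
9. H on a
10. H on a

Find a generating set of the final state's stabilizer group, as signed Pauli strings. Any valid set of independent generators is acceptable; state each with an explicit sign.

One valid set of independent stabilizer generators is -X (any independent generating set of the same group is equally correct). Key observation: gates 3-8 undo each other exactly, leaving only the rest of the circuit to track.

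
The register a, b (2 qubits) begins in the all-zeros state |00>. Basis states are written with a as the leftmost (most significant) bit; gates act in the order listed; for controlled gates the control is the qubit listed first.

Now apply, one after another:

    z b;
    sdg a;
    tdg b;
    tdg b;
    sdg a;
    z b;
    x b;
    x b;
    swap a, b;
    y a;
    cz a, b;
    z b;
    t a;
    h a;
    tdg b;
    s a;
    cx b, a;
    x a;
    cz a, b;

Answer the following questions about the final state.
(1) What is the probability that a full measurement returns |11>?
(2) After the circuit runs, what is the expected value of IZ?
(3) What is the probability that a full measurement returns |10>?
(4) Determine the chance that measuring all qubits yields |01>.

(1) The probability of measuring |11> is 0.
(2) The observable IZ averages to 1.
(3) The probability of measuring |10> is 1/2.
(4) A full measurement returns |01> with probability 0.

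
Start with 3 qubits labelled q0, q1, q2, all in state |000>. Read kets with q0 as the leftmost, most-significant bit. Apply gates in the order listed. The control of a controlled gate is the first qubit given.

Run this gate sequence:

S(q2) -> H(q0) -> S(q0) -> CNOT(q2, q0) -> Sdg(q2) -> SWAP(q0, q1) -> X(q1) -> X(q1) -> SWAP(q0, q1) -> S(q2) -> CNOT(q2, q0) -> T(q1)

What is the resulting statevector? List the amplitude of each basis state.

The resulting statevector has amplitude sqrt(2)/2 on |000>, sqrt(2)*I/2 on |100>, and 0 on every other basis state. Key observation: steps 4-11 multiply out to the identity, so the circuit reduces to the remaining gates.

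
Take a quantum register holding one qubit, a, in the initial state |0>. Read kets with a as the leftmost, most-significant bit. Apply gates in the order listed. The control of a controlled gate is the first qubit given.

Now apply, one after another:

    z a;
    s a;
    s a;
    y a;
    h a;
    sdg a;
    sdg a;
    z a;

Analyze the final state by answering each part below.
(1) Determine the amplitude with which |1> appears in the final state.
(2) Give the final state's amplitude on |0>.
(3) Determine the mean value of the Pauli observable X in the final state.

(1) |1> carries amplitude -sqrt(2)*I/2 in the final state.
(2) |0> carries amplitude sqrt(2)*I/2 in the final state.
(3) The expectation value of X is -1.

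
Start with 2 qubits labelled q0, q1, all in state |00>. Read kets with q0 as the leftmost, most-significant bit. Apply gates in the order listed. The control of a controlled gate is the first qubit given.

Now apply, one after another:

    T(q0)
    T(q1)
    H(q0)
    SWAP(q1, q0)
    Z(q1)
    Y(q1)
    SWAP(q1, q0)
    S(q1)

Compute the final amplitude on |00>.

The final state's coefficient on |00> equals sqrt(2)*I/2.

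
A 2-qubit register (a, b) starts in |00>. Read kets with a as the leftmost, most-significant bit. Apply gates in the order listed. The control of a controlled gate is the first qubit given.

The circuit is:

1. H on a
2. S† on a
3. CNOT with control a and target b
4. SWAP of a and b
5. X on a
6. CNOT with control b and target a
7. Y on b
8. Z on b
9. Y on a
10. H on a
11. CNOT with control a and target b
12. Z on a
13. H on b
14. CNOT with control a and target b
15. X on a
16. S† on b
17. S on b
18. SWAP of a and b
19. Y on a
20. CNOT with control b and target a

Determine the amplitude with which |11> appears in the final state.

The amplitude on |11> is sqrt(2)*(1 - I)/4.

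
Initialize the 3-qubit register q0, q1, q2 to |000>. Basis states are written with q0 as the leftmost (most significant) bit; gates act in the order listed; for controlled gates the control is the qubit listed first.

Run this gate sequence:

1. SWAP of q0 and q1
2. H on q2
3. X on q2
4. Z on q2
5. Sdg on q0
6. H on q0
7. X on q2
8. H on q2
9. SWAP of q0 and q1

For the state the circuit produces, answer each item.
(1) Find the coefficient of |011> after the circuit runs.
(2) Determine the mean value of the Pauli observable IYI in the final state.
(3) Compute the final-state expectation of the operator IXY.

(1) |011> carries amplitude -sqrt(2)/2 in the final state.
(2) The observable IYI averages to 0.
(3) The expectation value of IXY is 0.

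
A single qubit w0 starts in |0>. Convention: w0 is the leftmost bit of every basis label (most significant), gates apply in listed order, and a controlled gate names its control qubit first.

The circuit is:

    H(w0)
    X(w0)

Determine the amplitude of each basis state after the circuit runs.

After the circuit, the state carries amplitude sqrt(2)/2 on |0>, sqrt(2)/2 on |1>.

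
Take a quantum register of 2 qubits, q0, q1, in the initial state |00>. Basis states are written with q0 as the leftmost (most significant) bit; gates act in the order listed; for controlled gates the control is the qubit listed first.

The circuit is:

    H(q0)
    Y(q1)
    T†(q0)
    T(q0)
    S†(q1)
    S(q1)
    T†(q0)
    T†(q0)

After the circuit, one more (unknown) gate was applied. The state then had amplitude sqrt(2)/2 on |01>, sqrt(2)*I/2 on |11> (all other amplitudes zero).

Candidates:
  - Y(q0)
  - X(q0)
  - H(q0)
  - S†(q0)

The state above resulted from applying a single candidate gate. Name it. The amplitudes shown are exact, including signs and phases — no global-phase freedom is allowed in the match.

It was X(q0) that produced the state shown. Key observation: steps 4-7 multiply out to the identity, so the circuit reduces to the remaining gates.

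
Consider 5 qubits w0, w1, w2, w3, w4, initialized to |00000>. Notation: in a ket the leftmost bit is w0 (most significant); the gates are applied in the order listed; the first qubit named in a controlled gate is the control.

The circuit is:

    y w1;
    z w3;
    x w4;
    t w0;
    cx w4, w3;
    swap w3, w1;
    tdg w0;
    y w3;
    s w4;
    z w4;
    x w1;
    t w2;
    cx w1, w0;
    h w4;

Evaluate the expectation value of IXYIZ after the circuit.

The observable IXYIZ averages to 0.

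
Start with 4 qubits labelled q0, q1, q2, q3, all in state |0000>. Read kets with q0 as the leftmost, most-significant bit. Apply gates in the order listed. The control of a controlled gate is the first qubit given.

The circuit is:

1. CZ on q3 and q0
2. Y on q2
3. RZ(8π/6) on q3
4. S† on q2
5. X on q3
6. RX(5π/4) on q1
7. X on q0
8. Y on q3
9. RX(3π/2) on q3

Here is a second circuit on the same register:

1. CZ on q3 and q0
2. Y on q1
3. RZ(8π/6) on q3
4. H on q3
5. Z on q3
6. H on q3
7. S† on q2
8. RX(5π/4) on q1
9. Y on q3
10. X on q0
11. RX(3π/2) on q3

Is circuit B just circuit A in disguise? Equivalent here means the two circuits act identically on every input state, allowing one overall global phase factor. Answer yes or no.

No: there is an input state on which the two circuits produce genuinely different outputs (not merely differing by a phase).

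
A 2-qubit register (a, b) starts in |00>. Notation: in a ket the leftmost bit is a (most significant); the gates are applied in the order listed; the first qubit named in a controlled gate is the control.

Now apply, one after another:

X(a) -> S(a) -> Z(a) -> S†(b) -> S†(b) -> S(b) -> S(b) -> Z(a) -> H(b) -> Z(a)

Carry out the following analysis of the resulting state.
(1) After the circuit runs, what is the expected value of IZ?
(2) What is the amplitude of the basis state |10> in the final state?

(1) The observable IZ averages to 0.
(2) |10> carries amplitude -sqrt(2)*I/2 in the final state.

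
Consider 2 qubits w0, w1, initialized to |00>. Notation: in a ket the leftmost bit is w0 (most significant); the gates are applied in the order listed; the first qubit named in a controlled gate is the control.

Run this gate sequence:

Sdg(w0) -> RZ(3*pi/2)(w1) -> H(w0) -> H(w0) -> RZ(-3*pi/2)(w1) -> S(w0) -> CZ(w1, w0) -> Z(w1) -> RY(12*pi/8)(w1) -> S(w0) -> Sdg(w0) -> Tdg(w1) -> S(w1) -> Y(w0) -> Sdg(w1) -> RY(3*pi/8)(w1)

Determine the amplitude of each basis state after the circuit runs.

The resulting statevector has amplitude 0 on |00>, 0 on |01>, -sqrt(2)*(exp(I*pi/4)*sin(3*pi/16) + I*cos(3*pi/16))/2 on |10>, sqrt(2)*(-I*sin(3*pi/16) + exp(I*pi/4)*cos(3*pi/16))/2 on |11>.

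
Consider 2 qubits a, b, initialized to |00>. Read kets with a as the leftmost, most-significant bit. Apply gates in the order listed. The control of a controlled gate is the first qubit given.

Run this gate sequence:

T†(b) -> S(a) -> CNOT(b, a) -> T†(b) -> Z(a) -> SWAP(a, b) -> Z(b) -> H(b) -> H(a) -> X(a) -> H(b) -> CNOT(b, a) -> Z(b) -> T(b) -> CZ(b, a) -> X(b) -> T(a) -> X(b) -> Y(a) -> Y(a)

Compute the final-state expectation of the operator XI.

In the final state, XI has expectation sqrt(2)/2.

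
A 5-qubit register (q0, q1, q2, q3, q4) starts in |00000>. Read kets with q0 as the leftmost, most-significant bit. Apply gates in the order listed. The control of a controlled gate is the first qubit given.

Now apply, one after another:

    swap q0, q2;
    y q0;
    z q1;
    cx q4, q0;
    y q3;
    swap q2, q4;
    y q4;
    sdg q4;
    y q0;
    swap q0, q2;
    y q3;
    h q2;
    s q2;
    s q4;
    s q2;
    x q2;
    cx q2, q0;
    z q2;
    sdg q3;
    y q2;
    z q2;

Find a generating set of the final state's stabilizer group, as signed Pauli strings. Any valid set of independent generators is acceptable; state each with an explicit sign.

One valid set of independent stabilizer generators is +XIXII, -ZIZII, +IZIII, +IIIZI, -IIIIZ (any independent generating set of the same group is equally correct).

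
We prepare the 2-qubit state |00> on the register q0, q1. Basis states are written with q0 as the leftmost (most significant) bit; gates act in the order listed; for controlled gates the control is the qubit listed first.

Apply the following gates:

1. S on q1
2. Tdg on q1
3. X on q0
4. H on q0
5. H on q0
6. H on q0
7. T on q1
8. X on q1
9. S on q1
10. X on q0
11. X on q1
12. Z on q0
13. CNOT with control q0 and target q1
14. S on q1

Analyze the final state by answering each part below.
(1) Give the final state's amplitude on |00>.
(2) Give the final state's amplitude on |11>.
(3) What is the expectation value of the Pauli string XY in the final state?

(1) The final state's coefficient on |00> equals -sqrt(2)*I/2. Key observation: gates 5-6 undo each other exactly, leaving only the rest of the circuit to track.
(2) |11> carries amplitude sqrt(2)/2 in the final state.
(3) The observable XY averages to 1.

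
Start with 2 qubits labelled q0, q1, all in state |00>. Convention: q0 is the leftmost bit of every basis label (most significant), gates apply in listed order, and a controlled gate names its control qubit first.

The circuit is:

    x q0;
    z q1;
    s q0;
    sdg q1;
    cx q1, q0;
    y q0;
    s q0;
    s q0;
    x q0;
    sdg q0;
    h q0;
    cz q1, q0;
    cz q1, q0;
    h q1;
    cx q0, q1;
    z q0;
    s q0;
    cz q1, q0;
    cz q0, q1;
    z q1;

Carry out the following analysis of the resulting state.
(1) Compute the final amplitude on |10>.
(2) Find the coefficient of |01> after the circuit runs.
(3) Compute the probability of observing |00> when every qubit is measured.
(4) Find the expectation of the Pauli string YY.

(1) |10> carries amplitude 1/2 in the final state.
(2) |01> carries amplitude I/2 in the final state.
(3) The probability of measuring |00> is 1/4.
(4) The observable YY averages to 0.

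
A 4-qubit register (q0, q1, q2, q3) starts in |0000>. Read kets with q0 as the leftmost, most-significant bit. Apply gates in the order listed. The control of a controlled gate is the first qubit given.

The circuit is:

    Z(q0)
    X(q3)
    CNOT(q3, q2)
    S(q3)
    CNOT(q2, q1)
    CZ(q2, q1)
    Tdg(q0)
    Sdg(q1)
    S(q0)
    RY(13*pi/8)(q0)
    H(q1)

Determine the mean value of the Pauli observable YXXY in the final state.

In the final state, YXXY has expectation 0.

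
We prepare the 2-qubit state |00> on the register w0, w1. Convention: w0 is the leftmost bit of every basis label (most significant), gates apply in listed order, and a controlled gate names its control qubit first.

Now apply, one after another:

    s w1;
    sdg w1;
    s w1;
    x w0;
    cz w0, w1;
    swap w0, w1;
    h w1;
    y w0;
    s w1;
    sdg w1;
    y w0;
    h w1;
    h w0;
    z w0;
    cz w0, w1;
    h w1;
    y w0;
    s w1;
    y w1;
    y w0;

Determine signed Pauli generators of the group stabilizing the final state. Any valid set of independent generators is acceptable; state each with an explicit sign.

The stabilizer group can be generated by +XI, -IY, among other valid generating sets. Key observation: gates 7-12 undo each other exactly, leaving only the rest of the circuit to track.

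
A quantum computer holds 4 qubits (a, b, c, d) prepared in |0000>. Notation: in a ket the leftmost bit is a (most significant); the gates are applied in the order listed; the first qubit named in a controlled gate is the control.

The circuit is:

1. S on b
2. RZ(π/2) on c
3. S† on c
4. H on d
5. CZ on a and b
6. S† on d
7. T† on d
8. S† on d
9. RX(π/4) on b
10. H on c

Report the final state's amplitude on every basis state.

The resulting statevector has amplitude -sqrt(sqrt(2) + 2)*exp(3*I*pi/4)/4 on |0000>, I*sqrt(sqrt(2) + 2)/4 on |0001>, -sqrt(sqrt(2) + 2)*exp(3*I*pi/4)/4 on |0010>, I*sqrt(sqrt(2) + 2)/4 on |0011>, -sqrt(2 - sqrt(2))*exp(I*pi/4)/4 on |0100>, sqrt(2 - sqrt(2))/4 on |0101>, -sqrt(2 - sqrt(2))*exp(I*pi/4)/4 on |0110>, sqrt(2 - sqrt(2))/4 on |0111>, 0 on |1000>, 0 on |1001>, 0 on |1010>, 0 on |1011>, 0 on |1100>, 0 on |1101>, 0 on |1110>, 0 on |1111>.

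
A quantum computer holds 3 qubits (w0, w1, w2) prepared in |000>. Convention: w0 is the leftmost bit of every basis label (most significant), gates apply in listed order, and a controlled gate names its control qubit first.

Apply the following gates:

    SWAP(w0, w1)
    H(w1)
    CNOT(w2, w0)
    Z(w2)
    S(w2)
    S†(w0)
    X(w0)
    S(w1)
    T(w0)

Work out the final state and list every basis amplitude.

After the circuit, the state carries amplitude sqrt(2)*exp(I*pi/4)/2 on |100>, sqrt(2)*exp(3*I*pi/4)/2 on |110>, and 0 on every other basis state.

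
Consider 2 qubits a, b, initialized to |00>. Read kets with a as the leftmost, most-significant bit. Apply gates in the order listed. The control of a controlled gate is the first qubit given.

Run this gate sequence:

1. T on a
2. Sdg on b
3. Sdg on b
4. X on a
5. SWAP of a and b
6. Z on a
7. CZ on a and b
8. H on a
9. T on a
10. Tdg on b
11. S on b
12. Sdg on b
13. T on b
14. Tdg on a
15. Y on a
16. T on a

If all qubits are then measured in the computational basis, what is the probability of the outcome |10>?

Outcome |10> occurs with probability 0. Key observation: gates 9-14 undo each other exactly, leaving only the rest of the circuit to track.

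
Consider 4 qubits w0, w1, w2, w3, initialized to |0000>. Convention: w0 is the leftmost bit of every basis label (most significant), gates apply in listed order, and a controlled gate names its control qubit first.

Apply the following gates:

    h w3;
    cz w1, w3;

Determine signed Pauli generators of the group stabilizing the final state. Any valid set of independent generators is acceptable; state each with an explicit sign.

The final state is stabilized by the group generated by +IIIX, +ZIII, +IZII, +IIZI; other independent generating sets are equally valid.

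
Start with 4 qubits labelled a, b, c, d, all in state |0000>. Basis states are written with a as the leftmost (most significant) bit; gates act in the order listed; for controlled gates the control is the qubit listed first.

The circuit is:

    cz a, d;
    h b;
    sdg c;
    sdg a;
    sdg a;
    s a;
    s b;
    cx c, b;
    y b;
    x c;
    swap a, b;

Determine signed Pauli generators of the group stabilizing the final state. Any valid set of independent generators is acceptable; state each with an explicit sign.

The stabilizer group can be generated by +YIII, +IZII, -IIZI, +IIIZ, among other valid generating sets.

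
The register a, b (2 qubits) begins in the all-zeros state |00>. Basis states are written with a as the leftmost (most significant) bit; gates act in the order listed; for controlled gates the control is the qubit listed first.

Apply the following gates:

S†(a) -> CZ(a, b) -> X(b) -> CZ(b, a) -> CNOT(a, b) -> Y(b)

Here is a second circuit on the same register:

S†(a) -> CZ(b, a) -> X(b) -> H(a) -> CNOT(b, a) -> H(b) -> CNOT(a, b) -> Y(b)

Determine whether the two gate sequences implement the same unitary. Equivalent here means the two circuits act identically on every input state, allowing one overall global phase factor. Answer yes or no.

No, they are not equivalent — no single phase factor reconciles the two unitaries.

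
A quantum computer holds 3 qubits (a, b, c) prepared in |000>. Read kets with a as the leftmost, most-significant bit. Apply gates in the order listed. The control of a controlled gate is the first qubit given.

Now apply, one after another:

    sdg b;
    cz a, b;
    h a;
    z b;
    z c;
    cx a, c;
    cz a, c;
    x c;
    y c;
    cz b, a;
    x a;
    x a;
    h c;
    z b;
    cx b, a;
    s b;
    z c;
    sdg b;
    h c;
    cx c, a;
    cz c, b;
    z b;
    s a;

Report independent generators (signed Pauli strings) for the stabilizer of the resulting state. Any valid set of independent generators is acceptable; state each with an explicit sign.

The stabilizer group can be generated by +IIX, -ZII, +IZI, among other valid generating sets.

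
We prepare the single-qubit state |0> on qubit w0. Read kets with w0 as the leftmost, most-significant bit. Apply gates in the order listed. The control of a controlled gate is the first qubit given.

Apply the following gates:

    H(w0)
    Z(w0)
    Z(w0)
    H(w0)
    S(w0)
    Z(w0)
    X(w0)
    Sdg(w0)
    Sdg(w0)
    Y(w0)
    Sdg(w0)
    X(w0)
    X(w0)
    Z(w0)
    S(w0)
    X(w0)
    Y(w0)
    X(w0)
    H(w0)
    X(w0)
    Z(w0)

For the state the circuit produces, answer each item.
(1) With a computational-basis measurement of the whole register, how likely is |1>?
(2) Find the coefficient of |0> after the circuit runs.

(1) Outcome |1> occurs with probability 1/2.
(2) The final state's coefficient on |0> equals -sqrt(2)/2.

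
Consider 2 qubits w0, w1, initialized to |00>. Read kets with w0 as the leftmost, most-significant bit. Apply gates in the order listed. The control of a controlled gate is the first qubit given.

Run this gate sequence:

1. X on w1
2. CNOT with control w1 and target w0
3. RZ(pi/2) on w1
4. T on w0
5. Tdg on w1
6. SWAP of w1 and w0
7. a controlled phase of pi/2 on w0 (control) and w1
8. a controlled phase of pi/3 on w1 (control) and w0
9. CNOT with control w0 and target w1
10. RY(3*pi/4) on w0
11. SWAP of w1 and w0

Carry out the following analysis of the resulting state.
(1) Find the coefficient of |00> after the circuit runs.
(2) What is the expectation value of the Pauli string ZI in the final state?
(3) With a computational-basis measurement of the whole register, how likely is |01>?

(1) |00> carries amplitude sqrt(sqrt(2) + 2)*exp(I*pi/12)/2 in the final state.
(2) The expectation value of ZI is 1.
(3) The probability of measuring |01> is 1/2 - sqrt(2)/4.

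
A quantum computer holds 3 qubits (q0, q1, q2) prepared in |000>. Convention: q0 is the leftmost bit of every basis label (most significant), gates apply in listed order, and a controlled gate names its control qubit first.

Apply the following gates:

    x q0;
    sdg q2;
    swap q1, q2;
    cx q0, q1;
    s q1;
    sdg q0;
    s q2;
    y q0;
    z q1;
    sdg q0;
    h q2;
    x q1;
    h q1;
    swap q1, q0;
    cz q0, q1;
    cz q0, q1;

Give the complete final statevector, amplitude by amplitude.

The resulting statevector has amplitude I/2 on |000>, I/2 on |001>, 0 on |010>, 0 on |011>, I/2 on |100>, I/2 on |101>, 0 on |110>, 0 on |111>.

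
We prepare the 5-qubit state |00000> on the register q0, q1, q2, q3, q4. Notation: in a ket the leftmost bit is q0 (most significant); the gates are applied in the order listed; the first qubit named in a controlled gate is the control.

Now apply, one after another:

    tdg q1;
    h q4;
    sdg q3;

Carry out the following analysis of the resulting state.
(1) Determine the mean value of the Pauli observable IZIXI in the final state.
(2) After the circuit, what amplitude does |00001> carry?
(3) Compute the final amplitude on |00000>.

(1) The expectation value of IZIXI is 0.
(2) The final state's coefficient on |00001> equals sqrt(2)/2.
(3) The amplitude on |00000> is sqrt(2)/2.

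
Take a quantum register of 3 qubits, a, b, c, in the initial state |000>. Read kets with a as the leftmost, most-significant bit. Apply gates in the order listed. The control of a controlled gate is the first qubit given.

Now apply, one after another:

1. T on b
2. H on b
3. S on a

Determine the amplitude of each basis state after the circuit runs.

The final amplitudes are sqrt(2)/2 on |000>, sqrt(2)/2 on |010>, and 0 on every other basis state.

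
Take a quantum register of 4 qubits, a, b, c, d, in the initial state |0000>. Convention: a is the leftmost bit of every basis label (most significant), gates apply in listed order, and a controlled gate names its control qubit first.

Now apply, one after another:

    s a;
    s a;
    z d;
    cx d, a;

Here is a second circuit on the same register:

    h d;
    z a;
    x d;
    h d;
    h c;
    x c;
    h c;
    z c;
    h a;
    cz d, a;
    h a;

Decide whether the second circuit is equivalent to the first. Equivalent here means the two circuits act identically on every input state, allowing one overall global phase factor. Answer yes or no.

Yes — the two circuits implement the same unitary up to a global phase.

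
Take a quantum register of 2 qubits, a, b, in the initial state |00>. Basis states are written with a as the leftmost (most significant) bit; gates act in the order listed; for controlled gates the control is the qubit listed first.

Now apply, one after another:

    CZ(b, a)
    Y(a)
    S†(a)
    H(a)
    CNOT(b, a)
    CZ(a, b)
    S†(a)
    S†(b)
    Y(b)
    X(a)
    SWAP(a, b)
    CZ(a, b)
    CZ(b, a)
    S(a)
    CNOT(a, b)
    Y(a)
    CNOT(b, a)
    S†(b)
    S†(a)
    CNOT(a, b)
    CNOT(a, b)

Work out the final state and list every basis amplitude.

After the circuit, the state carries amplitude sqrt(2)*I/2 on |00>, 0 on |01>, 0 on |10>, sqrt(2)/2 on |11>.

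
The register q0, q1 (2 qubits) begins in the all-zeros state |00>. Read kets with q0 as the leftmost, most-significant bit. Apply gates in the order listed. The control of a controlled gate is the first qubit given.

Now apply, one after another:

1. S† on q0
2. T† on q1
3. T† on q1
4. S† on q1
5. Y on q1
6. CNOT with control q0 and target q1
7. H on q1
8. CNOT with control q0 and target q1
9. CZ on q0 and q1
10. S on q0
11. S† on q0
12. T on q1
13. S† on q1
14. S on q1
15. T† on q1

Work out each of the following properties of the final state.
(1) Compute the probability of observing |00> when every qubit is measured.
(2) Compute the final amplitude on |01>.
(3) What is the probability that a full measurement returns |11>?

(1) A full measurement returns |00> with probability 1/2. Key observation: gates 12-15 undo each other exactly, leaving only the rest of the circuit to track.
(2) The final state's coefficient on |01> equals -sqrt(2)*I/2.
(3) Outcome |11> occurs with probability 0.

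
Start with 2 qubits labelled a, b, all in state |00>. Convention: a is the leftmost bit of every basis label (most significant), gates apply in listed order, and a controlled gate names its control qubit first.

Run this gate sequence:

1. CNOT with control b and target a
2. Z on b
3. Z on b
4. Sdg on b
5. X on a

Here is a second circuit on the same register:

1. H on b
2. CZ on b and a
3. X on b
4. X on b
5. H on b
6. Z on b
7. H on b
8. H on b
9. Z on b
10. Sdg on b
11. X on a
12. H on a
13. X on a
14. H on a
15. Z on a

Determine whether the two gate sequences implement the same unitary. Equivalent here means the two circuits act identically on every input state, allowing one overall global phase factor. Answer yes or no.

No: there is an input state on which the two circuits produce genuinely different outputs (not merely differing by a phase).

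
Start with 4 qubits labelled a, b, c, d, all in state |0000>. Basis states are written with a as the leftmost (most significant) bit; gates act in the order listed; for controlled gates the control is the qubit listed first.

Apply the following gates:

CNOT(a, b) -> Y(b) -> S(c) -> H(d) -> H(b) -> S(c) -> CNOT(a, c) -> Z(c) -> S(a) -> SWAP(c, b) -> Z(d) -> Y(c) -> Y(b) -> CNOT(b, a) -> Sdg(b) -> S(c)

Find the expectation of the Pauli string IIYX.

In the final state, IIYX has expectation -1.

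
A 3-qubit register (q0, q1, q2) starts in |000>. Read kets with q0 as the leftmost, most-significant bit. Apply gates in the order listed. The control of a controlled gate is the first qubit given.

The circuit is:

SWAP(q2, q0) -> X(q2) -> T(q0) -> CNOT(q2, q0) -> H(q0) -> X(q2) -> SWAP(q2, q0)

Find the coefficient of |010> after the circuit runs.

|010> carries amplitude 0 in the final state.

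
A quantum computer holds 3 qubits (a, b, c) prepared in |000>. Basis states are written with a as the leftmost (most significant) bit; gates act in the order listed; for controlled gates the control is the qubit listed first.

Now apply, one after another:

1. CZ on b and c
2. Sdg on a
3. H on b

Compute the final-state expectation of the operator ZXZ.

In the final state, ZXZ has expectation 1.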